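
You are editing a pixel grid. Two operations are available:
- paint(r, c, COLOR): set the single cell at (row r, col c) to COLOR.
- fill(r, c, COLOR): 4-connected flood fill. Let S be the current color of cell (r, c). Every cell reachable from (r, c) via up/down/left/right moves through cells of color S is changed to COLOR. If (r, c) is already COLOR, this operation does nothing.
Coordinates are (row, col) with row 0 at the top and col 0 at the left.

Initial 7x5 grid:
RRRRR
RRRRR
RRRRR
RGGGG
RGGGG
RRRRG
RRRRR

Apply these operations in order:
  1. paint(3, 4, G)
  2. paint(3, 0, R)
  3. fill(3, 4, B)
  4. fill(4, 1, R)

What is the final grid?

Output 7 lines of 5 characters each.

Answer: RRRRR
RRRRR
RRRRR
RRRRR
RRRRR
RRRRR
RRRRR

Derivation:
After op 1 paint(3,4,G):
RRRRR
RRRRR
RRRRR
RGGGG
RGGGG
RRRRG
RRRRR
After op 2 paint(3,0,R):
RRRRR
RRRRR
RRRRR
RGGGG
RGGGG
RRRRG
RRRRR
After op 3 fill(3,4,B) [9 cells changed]:
RRRRR
RRRRR
RRRRR
RBBBB
RBBBB
RRRRB
RRRRR
After op 4 fill(4,1,R) [9 cells changed]:
RRRRR
RRRRR
RRRRR
RRRRR
RRRRR
RRRRR
RRRRR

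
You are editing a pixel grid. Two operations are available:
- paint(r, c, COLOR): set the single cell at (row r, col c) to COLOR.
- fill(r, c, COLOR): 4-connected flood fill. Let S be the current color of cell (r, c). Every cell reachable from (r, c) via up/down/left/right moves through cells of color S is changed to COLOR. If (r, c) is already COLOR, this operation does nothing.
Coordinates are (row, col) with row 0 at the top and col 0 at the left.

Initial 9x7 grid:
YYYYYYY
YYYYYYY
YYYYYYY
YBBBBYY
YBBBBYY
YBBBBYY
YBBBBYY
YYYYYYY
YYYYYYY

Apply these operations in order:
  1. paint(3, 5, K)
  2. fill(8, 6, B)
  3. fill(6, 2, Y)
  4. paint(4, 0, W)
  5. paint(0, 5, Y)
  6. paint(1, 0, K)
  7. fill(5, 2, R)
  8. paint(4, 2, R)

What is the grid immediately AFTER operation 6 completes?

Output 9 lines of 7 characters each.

Answer: YYYYYYY
KYYYYYY
YYYYYYY
YYYYYKY
WYYYYYY
YYYYYYY
YYYYYYY
YYYYYYY
YYYYYYY

Derivation:
After op 1 paint(3,5,K):
YYYYYYY
YYYYYYY
YYYYYYY
YBBBBKY
YBBBBYY
YBBBBYY
YBBBBYY
YYYYYYY
YYYYYYY
After op 2 fill(8,6,B) [46 cells changed]:
BBBBBBB
BBBBBBB
BBBBBBB
BBBBBKB
BBBBBBB
BBBBBBB
BBBBBBB
BBBBBBB
BBBBBBB
After op 3 fill(6,2,Y) [62 cells changed]:
YYYYYYY
YYYYYYY
YYYYYYY
YYYYYKY
YYYYYYY
YYYYYYY
YYYYYYY
YYYYYYY
YYYYYYY
After op 4 paint(4,0,W):
YYYYYYY
YYYYYYY
YYYYYYY
YYYYYKY
WYYYYYY
YYYYYYY
YYYYYYY
YYYYYYY
YYYYYYY
After op 5 paint(0,5,Y):
YYYYYYY
YYYYYYY
YYYYYYY
YYYYYKY
WYYYYYY
YYYYYYY
YYYYYYY
YYYYYYY
YYYYYYY
After op 6 paint(1,0,K):
YYYYYYY
KYYYYYY
YYYYYYY
YYYYYKY
WYYYYYY
YYYYYYY
YYYYYYY
YYYYYYY
YYYYYYY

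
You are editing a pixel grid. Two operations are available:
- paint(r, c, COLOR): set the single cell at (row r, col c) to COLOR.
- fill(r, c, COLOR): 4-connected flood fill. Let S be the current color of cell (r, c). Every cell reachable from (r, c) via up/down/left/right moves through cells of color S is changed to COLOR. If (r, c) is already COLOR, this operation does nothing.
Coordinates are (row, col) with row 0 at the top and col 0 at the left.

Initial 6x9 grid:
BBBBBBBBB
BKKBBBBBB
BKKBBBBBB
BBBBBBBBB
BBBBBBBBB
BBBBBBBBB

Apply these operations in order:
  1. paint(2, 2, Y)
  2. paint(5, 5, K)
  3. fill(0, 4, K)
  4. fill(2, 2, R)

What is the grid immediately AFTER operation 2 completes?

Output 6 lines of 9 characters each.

After op 1 paint(2,2,Y):
BBBBBBBBB
BKKBBBBBB
BKYBBBBBB
BBBBBBBBB
BBBBBBBBB
BBBBBBBBB
After op 2 paint(5,5,K):
BBBBBBBBB
BKKBBBBBB
BKYBBBBBB
BBBBBBBBB
BBBBBBBBB
BBBBBKBBB

Answer: BBBBBBBBB
BKKBBBBBB
BKYBBBBBB
BBBBBBBBB
BBBBBBBBB
BBBBBKBBB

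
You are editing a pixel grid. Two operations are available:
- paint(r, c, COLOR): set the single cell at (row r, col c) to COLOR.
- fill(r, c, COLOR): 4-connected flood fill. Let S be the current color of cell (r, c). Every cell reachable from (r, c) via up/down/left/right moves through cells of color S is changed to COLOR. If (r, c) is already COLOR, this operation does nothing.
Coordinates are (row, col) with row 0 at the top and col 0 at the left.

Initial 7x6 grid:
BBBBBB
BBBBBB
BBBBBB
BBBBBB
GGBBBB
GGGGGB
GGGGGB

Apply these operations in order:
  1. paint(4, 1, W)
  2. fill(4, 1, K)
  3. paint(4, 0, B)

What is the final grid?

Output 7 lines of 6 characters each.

Answer: BBBBBB
BBBBBB
BBBBBB
BBBBBB
BKBBBB
GGGGGB
GGGGGB

Derivation:
After op 1 paint(4,1,W):
BBBBBB
BBBBBB
BBBBBB
BBBBBB
GWBBBB
GGGGGB
GGGGGB
After op 2 fill(4,1,K) [1 cells changed]:
BBBBBB
BBBBBB
BBBBBB
BBBBBB
GKBBBB
GGGGGB
GGGGGB
After op 3 paint(4,0,B):
BBBBBB
BBBBBB
BBBBBB
BBBBBB
BKBBBB
GGGGGB
GGGGGB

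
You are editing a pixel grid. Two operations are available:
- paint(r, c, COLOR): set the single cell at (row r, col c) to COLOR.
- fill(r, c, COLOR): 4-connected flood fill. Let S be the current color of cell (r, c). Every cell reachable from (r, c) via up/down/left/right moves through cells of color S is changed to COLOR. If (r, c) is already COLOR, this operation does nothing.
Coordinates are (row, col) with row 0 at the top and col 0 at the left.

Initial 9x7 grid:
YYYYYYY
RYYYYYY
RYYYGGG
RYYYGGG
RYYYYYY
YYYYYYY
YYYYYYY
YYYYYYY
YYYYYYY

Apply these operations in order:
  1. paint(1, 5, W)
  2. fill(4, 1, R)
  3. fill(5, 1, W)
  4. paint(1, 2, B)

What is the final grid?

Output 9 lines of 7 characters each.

After op 1 paint(1,5,W):
YYYYYYY
RYYYYWY
RYYYGGG
RYYYGGG
RYYYYYY
YYYYYYY
YYYYYYY
YYYYYYY
YYYYYYY
After op 2 fill(4,1,R) [52 cells changed]:
RRRRRRR
RRRRRWR
RRRRGGG
RRRRGGG
RRRRRRR
RRRRRRR
RRRRRRR
RRRRRRR
RRRRRRR
After op 3 fill(5,1,W) [56 cells changed]:
WWWWWWW
WWWWWWW
WWWWGGG
WWWWGGG
WWWWWWW
WWWWWWW
WWWWWWW
WWWWWWW
WWWWWWW
After op 4 paint(1,2,B):
WWWWWWW
WWBWWWW
WWWWGGG
WWWWGGG
WWWWWWW
WWWWWWW
WWWWWWW
WWWWWWW
WWWWWWW

Answer: WWWWWWW
WWBWWWW
WWWWGGG
WWWWGGG
WWWWWWW
WWWWWWW
WWWWWWW
WWWWWWW
WWWWWWW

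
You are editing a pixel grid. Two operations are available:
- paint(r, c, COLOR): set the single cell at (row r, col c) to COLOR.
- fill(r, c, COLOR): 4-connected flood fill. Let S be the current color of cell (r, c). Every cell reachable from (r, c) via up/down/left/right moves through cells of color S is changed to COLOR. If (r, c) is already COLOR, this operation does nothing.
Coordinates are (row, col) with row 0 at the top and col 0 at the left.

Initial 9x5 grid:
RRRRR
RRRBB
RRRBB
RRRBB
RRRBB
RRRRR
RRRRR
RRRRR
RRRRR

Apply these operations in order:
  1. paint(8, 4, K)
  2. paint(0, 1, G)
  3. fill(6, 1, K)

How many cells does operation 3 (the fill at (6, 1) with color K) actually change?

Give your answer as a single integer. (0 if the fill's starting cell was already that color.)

After op 1 paint(8,4,K):
RRRRR
RRRBB
RRRBB
RRRBB
RRRBB
RRRRR
RRRRR
RRRRR
RRRRK
After op 2 paint(0,1,G):
RGRRR
RRRBB
RRRBB
RRRBB
RRRBB
RRRRR
RRRRR
RRRRR
RRRRK
After op 3 fill(6,1,K) [35 cells changed]:
KGKKK
KKKBB
KKKBB
KKKBB
KKKBB
KKKKK
KKKKK
KKKKK
KKKKK

Answer: 35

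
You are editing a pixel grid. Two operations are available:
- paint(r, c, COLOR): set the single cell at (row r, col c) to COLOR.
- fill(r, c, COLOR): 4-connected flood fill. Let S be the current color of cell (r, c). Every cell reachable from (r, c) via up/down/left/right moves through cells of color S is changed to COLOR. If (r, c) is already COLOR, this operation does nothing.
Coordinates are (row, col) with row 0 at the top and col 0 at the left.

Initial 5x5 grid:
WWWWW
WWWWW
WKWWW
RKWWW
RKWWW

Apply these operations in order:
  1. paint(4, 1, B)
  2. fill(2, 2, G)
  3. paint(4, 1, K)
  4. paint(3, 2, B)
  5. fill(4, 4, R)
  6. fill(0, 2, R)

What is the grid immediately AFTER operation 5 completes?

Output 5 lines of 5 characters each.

Answer: RRRRR
RRRRR
RKRRR
RKBRR
RKRRR

Derivation:
After op 1 paint(4,1,B):
WWWWW
WWWWW
WKWWW
RKWWW
RBWWW
After op 2 fill(2,2,G) [20 cells changed]:
GGGGG
GGGGG
GKGGG
RKGGG
RBGGG
After op 3 paint(4,1,K):
GGGGG
GGGGG
GKGGG
RKGGG
RKGGG
After op 4 paint(3,2,B):
GGGGG
GGGGG
GKGGG
RKBGG
RKGGG
After op 5 fill(4,4,R) [19 cells changed]:
RRRRR
RRRRR
RKRRR
RKBRR
RKRRR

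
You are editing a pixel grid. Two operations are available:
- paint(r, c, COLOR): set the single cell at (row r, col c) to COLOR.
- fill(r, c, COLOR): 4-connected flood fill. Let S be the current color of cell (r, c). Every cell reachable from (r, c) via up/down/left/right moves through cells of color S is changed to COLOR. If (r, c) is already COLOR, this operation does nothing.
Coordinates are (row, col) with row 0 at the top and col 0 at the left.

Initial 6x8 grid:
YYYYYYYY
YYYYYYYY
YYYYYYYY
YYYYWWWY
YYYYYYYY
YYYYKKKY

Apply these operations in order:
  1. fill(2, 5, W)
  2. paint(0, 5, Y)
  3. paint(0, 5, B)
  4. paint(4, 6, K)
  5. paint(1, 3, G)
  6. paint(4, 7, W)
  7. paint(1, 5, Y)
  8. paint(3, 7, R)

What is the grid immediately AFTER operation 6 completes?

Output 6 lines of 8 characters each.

Answer: WWWWWBWW
WWWGWWWW
WWWWWWWW
WWWWWWWW
WWWWWWKW
WWWWKKKW

Derivation:
After op 1 fill(2,5,W) [42 cells changed]:
WWWWWWWW
WWWWWWWW
WWWWWWWW
WWWWWWWW
WWWWWWWW
WWWWKKKW
After op 2 paint(0,5,Y):
WWWWWYWW
WWWWWWWW
WWWWWWWW
WWWWWWWW
WWWWWWWW
WWWWKKKW
After op 3 paint(0,5,B):
WWWWWBWW
WWWWWWWW
WWWWWWWW
WWWWWWWW
WWWWWWWW
WWWWKKKW
After op 4 paint(4,6,K):
WWWWWBWW
WWWWWWWW
WWWWWWWW
WWWWWWWW
WWWWWWKW
WWWWKKKW
After op 5 paint(1,3,G):
WWWWWBWW
WWWGWWWW
WWWWWWWW
WWWWWWWW
WWWWWWKW
WWWWKKKW
After op 6 paint(4,7,W):
WWWWWBWW
WWWGWWWW
WWWWWWWW
WWWWWWWW
WWWWWWKW
WWWWKKKW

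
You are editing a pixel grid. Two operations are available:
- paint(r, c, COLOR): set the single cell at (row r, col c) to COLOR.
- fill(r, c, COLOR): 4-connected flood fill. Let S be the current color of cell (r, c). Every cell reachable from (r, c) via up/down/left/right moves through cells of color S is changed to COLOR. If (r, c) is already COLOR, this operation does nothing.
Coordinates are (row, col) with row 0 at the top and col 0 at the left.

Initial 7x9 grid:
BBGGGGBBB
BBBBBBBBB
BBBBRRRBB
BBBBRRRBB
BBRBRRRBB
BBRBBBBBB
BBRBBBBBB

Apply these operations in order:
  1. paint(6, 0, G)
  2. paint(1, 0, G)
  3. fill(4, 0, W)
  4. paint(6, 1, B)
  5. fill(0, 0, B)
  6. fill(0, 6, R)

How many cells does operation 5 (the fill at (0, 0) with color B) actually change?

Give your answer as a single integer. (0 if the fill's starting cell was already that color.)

Answer: 44

Derivation:
After op 1 paint(6,0,G):
BBGGGGBBB
BBBBBBBBB
BBBBRRRBB
BBBBRRRBB
BBRBRRRBB
BBRBBBBBB
GBRBBBBBB
After op 2 paint(1,0,G):
BBGGGGBBB
GBBBBBBBB
BBBBRRRBB
BBBBRRRBB
BBRBRRRBB
BBRBBBBBB
GBRBBBBBB
After op 3 fill(4,0,W) [45 cells changed]:
WWGGGGWWW
GWWWWWWWW
WWWWRRRWW
WWWWRRRWW
WWRWRRRWW
WWRWWWWWW
GWRWWWWWW
After op 4 paint(6,1,B):
WWGGGGWWW
GWWWWWWWW
WWWWRRRWW
WWWWRRRWW
WWRWRRRWW
WWRWWWWWW
GBRWWWWWW
After op 5 fill(0,0,B) [44 cells changed]:
BBGGGGBBB
GBBBBBBBB
BBBBRRRBB
BBBBRRRBB
BBRBRRRBB
BBRBBBBBB
GBRBBBBBB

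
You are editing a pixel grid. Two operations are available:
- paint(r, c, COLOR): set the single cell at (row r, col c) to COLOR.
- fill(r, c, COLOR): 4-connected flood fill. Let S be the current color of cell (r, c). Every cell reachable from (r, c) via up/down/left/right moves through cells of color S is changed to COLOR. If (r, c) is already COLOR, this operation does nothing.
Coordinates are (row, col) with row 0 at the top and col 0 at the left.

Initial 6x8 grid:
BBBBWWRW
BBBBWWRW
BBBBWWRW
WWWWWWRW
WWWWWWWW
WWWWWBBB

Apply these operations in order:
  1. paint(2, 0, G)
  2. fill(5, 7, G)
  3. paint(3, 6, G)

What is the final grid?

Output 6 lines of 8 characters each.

Answer: BBBBWWRW
BBBBWWRW
GBBBWWRW
WWWWWWGW
WWWWWWWW
WWWWWGGG

Derivation:
After op 1 paint(2,0,G):
BBBBWWRW
BBBBWWRW
GBBBWWRW
WWWWWWRW
WWWWWWWW
WWWWWBBB
After op 2 fill(5,7,G) [3 cells changed]:
BBBBWWRW
BBBBWWRW
GBBBWWRW
WWWWWWRW
WWWWWWWW
WWWWWGGG
After op 3 paint(3,6,G):
BBBBWWRW
BBBBWWRW
GBBBWWRW
WWWWWWGW
WWWWWWWW
WWWWWGGG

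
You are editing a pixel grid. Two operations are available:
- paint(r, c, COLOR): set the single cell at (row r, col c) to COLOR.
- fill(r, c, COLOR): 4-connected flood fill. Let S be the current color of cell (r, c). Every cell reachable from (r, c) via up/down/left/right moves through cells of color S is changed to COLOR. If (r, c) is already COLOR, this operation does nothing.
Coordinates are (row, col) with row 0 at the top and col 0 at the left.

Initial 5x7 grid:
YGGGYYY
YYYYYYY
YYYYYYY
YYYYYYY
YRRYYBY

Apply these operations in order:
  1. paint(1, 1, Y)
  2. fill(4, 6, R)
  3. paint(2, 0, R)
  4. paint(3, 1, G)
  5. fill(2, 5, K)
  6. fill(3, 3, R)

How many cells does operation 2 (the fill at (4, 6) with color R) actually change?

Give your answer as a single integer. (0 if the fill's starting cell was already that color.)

Answer: 29

Derivation:
After op 1 paint(1,1,Y):
YGGGYYY
YYYYYYY
YYYYYYY
YYYYYYY
YRRYYBY
After op 2 fill(4,6,R) [29 cells changed]:
RGGGRRR
RRRRRRR
RRRRRRR
RRRRRRR
RRRRRBR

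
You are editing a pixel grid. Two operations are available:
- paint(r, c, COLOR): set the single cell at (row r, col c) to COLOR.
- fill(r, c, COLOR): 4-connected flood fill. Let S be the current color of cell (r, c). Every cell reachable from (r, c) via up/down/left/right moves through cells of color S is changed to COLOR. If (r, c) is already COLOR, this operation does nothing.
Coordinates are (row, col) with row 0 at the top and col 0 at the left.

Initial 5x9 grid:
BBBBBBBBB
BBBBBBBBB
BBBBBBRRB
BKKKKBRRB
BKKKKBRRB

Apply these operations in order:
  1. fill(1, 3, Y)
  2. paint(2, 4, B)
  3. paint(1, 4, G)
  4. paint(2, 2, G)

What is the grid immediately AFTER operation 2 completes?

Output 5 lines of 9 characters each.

After op 1 fill(1,3,Y) [31 cells changed]:
YYYYYYYYY
YYYYYYYYY
YYYYYYRRY
YKKKKYRRY
YKKKKYRRY
After op 2 paint(2,4,B):
YYYYYYYYY
YYYYYYYYY
YYYYBYRRY
YKKKKYRRY
YKKKKYRRY

Answer: YYYYYYYYY
YYYYYYYYY
YYYYBYRRY
YKKKKYRRY
YKKKKYRRY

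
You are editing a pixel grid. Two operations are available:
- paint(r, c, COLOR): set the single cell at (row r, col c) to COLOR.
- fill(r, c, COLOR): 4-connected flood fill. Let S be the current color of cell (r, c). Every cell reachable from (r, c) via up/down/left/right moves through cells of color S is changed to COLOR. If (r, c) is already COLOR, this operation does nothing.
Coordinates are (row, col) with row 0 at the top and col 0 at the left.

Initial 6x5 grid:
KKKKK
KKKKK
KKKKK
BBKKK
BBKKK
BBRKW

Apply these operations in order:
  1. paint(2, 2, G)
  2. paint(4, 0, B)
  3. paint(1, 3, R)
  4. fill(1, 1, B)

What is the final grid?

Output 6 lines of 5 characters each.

Answer: BBBBB
BBBRB
BBGBB
BBBBB
BBBBB
BBRBW

Derivation:
After op 1 paint(2,2,G):
KKKKK
KKKKK
KKGKK
BBKKK
BBKKK
BBRKW
After op 2 paint(4,0,B):
KKKKK
KKKKK
KKGKK
BBKKK
BBKKK
BBRKW
After op 3 paint(1,3,R):
KKKKK
KKKRK
KKGKK
BBKKK
BBKKK
BBRKW
After op 4 fill(1,1,B) [20 cells changed]:
BBBBB
BBBRB
BBGBB
BBBBB
BBBBB
BBRBW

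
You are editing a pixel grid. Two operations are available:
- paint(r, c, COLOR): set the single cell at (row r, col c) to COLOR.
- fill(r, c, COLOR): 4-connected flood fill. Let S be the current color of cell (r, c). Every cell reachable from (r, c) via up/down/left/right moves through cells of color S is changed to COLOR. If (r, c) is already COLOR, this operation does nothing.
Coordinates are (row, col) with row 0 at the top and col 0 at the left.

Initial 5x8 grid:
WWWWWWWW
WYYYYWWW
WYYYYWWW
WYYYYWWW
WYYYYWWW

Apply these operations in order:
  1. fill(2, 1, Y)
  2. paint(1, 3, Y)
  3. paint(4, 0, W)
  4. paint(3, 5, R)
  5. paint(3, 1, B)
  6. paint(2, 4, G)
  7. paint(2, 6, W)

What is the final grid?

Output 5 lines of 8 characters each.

After op 1 fill(2,1,Y) [0 cells changed]:
WWWWWWWW
WYYYYWWW
WYYYYWWW
WYYYYWWW
WYYYYWWW
After op 2 paint(1,3,Y):
WWWWWWWW
WYYYYWWW
WYYYYWWW
WYYYYWWW
WYYYYWWW
After op 3 paint(4,0,W):
WWWWWWWW
WYYYYWWW
WYYYYWWW
WYYYYWWW
WYYYYWWW
After op 4 paint(3,5,R):
WWWWWWWW
WYYYYWWW
WYYYYWWW
WYYYYRWW
WYYYYWWW
After op 5 paint(3,1,B):
WWWWWWWW
WYYYYWWW
WYYYYWWW
WBYYYRWW
WYYYYWWW
After op 6 paint(2,4,G):
WWWWWWWW
WYYYYWWW
WYYYGWWW
WBYYYRWW
WYYYYWWW
After op 7 paint(2,6,W):
WWWWWWWW
WYYYYWWW
WYYYGWWW
WBYYYRWW
WYYYYWWW

Answer: WWWWWWWW
WYYYYWWW
WYYYGWWW
WBYYYRWW
WYYYYWWW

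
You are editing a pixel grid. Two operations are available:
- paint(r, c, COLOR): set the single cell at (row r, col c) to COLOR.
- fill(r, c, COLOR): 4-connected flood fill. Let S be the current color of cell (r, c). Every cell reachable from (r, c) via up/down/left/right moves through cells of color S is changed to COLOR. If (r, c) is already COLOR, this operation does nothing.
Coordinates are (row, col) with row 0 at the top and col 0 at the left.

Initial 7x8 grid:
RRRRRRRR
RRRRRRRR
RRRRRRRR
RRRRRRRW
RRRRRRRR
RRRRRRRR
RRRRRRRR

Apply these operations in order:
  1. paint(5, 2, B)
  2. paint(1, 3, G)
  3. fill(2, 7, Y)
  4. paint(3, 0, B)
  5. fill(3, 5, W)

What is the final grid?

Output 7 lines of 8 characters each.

Answer: WWWWWWWW
WWWGWWWW
WWWWWWWW
BWWWWWWW
WWWWWWWW
WWBWWWWW
WWWWWWWW

Derivation:
After op 1 paint(5,2,B):
RRRRRRRR
RRRRRRRR
RRRRRRRR
RRRRRRRW
RRRRRRRR
RRBRRRRR
RRRRRRRR
After op 2 paint(1,3,G):
RRRRRRRR
RRRGRRRR
RRRRRRRR
RRRRRRRW
RRRRRRRR
RRBRRRRR
RRRRRRRR
After op 3 fill(2,7,Y) [53 cells changed]:
YYYYYYYY
YYYGYYYY
YYYYYYYY
YYYYYYYW
YYYYYYYY
YYBYYYYY
YYYYYYYY
After op 4 paint(3,0,B):
YYYYYYYY
YYYGYYYY
YYYYYYYY
BYYYYYYW
YYYYYYYY
YYBYYYYY
YYYYYYYY
After op 5 fill(3,5,W) [52 cells changed]:
WWWWWWWW
WWWGWWWW
WWWWWWWW
BWWWWWWW
WWWWWWWW
WWBWWWWW
WWWWWWWW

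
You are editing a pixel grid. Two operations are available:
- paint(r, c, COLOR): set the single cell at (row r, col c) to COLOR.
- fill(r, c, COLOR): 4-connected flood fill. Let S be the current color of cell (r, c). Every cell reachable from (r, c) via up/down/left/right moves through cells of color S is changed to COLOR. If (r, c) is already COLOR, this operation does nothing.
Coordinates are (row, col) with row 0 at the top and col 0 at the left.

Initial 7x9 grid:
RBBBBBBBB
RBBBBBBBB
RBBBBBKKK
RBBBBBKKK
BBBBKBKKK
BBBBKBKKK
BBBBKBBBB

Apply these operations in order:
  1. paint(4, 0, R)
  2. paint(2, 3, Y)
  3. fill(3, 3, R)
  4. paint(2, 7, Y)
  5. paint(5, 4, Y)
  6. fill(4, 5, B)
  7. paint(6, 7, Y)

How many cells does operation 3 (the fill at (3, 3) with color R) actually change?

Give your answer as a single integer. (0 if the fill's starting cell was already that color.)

Answer: 42

Derivation:
After op 1 paint(4,0,R):
RBBBBBBBB
RBBBBBBBB
RBBBBBKKK
RBBBBBKKK
RBBBKBKKK
BBBBKBKKK
BBBBKBBBB
After op 2 paint(2,3,Y):
RBBBBBBBB
RBBBBBBBB
RBBYBBKKK
RBBBBBKKK
RBBBKBKKK
BBBBKBKKK
BBBBKBBBB
After op 3 fill(3,3,R) [42 cells changed]:
RRRRRRRRR
RRRRRRRRR
RRRYRRKKK
RRRRRRKKK
RRRRKRKKK
RRRRKRKKK
RRRRKRRRR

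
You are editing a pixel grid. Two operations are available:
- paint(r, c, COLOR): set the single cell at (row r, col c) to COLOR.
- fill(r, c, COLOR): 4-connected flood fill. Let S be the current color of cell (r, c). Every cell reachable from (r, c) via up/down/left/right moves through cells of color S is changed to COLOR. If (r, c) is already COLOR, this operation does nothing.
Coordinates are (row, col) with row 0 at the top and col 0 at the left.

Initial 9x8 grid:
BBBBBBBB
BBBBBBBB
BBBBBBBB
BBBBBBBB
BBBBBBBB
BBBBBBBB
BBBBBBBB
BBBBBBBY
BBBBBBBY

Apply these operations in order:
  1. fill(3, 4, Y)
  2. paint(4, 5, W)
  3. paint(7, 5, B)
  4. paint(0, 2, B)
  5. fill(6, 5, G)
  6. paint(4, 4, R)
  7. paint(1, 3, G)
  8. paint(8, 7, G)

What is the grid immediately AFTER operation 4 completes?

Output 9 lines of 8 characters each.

After op 1 fill(3,4,Y) [70 cells changed]:
YYYYYYYY
YYYYYYYY
YYYYYYYY
YYYYYYYY
YYYYYYYY
YYYYYYYY
YYYYYYYY
YYYYYYYY
YYYYYYYY
After op 2 paint(4,5,W):
YYYYYYYY
YYYYYYYY
YYYYYYYY
YYYYYYYY
YYYYYWYY
YYYYYYYY
YYYYYYYY
YYYYYYYY
YYYYYYYY
After op 3 paint(7,5,B):
YYYYYYYY
YYYYYYYY
YYYYYYYY
YYYYYYYY
YYYYYWYY
YYYYYYYY
YYYYYYYY
YYYYYBYY
YYYYYYYY
After op 4 paint(0,2,B):
YYBYYYYY
YYYYYYYY
YYYYYYYY
YYYYYYYY
YYYYYWYY
YYYYYYYY
YYYYYYYY
YYYYYBYY
YYYYYYYY

Answer: YYBYYYYY
YYYYYYYY
YYYYYYYY
YYYYYYYY
YYYYYWYY
YYYYYYYY
YYYYYYYY
YYYYYBYY
YYYYYYYY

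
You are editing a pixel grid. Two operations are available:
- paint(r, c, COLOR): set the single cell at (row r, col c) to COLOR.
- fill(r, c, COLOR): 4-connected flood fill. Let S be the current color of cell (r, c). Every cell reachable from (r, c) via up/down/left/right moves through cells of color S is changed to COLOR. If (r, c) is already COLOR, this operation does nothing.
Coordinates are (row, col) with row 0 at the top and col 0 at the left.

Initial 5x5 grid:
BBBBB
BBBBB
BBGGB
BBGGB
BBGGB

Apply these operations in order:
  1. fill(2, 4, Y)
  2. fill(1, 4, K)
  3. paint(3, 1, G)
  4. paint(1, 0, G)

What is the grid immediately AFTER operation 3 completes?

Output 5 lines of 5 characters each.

After op 1 fill(2,4,Y) [19 cells changed]:
YYYYY
YYYYY
YYGGY
YYGGY
YYGGY
After op 2 fill(1,4,K) [19 cells changed]:
KKKKK
KKKKK
KKGGK
KKGGK
KKGGK
After op 3 paint(3,1,G):
KKKKK
KKKKK
KKGGK
KGGGK
KKGGK

Answer: KKKKK
KKKKK
KKGGK
KGGGK
KKGGK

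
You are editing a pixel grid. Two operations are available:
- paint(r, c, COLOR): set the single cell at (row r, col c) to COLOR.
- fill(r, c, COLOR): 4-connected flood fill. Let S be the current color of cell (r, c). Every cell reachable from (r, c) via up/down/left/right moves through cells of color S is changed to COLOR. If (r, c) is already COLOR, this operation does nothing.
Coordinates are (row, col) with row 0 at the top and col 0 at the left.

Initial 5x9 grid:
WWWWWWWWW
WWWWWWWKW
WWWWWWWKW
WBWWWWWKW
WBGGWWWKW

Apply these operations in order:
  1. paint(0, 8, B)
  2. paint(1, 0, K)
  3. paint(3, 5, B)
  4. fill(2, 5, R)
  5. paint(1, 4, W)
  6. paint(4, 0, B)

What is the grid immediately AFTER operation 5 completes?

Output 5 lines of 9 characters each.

Answer: RRRRRRRRB
KRRRWRRKW
RRRRRRRKW
RBRRRBRKW
RBGGRRRKW

Derivation:
After op 1 paint(0,8,B):
WWWWWWWWB
WWWWWWWKW
WWWWWWWKW
WBWWWWWKW
WBGGWWWKW
After op 2 paint(1,0,K):
WWWWWWWWB
KWWWWWWKW
WWWWWWWKW
WBWWWWWKW
WBGGWWWKW
After op 3 paint(3,5,B):
WWWWWWWWB
KWWWWWWKW
WWWWWWWKW
WBWWWBWKW
WBGGWWWKW
After op 4 fill(2,5,R) [30 cells changed]:
RRRRRRRRB
KRRRRRRKW
RRRRRRRKW
RBRRRBRKW
RBGGRRRKW
After op 5 paint(1,4,W):
RRRRRRRRB
KRRRWRRKW
RRRRRRRKW
RBRRRBRKW
RBGGRRRKW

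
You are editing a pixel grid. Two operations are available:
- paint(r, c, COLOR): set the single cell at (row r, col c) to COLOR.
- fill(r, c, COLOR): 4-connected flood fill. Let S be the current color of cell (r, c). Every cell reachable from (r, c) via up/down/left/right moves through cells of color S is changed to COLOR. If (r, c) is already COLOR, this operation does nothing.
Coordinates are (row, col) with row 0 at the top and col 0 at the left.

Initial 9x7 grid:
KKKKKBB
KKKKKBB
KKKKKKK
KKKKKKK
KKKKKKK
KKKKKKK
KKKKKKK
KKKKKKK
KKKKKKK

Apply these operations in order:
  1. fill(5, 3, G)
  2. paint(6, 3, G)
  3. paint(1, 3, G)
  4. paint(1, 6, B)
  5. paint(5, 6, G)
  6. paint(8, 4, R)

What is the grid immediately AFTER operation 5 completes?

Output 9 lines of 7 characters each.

Answer: GGGGGBB
GGGGGBB
GGGGGGG
GGGGGGG
GGGGGGG
GGGGGGG
GGGGGGG
GGGGGGG
GGGGGGG

Derivation:
After op 1 fill(5,3,G) [59 cells changed]:
GGGGGBB
GGGGGBB
GGGGGGG
GGGGGGG
GGGGGGG
GGGGGGG
GGGGGGG
GGGGGGG
GGGGGGG
After op 2 paint(6,3,G):
GGGGGBB
GGGGGBB
GGGGGGG
GGGGGGG
GGGGGGG
GGGGGGG
GGGGGGG
GGGGGGG
GGGGGGG
After op 3 paint(1,3,G):
GGGGGBB
GGGGGBB
GGGGGGG
GGGGGGG
GGGGGGG
GGGGGGG
GGGGGGG
GGGGGGG
GGGGGGG
After op 4 paint(1,6,B):
GGGGGBB
GGGGGBB
GGGGGGG
GGGGGGG
GGGGGGG
GGGGGGG
GGGGGGG
GGGGGGG
GGGGGGG
After op 5 paint(5,6,G):
GGGGGBB
GGGGGBB
GGGGGGG
GGGGGGG
GGGGGGG
GGGGGGG
GGGGGGG
GGGGGGG
GGGGGGG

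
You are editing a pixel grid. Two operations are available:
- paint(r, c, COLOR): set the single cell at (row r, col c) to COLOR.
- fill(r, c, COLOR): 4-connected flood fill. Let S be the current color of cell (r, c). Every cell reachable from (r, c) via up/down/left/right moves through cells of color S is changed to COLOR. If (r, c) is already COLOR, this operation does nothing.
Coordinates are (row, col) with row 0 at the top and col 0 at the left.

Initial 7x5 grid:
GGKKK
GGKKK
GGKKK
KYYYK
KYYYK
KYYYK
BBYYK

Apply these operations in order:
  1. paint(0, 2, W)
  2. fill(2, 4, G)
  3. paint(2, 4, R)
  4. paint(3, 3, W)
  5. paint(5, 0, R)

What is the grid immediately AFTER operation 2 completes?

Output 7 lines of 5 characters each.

After op 1 paint(0,2,W):
GGWKK
GGKKK
GGKKK
KYYYK
KYYYK
KYYYK
BBYYK
After op 2 fill(2,4,G) [12 cells changed]:
GGWGG
GGGGG
GGGGG
KYYYG
KYYYG
KYYYG
BBYYG

Answer: GGWGG
GGGGG
GGGGG
KYYYG
KYYYG
KYYYG
BBYYG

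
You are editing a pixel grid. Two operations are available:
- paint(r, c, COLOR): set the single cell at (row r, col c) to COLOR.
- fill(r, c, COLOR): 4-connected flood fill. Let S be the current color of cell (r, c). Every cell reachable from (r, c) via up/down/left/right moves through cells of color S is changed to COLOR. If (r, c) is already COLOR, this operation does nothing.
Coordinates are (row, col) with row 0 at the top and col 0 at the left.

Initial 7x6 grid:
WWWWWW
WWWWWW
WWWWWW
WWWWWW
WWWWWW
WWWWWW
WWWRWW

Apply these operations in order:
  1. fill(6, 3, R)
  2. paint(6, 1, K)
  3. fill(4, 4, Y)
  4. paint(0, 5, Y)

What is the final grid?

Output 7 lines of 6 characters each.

Answer: YYYYYY
YYYYYY
YYYYYY
YYYYYY
YYYYYY
YYYYYY
YKYRYY

Derivation:
After op 1 fill(6,3,R) [0 cells changed]:
WWWWWW
WWWWWW
WWWWWW
WWWWWW
WWWWWW
WWWWWW
WWWRWW
After op 2 paint(6,1,K):
WWWWWW
WWWWWW
WWWWWW
WWWWWW
WWWWWW
WWWWWW
WKWRWW
After op 3 fill(4,4,Y) [40 cells changed]:
YYYYYY
YYYYYY
YYYYYY
YYYYYY
YYYYYY
YYYYYY
YKYRYY
After op 4 paint(0,5,Y):
YYYYYY
YYYYYY
YYYYYY
YYYYYY
YYYYYY
YYYYYY
YKYRYY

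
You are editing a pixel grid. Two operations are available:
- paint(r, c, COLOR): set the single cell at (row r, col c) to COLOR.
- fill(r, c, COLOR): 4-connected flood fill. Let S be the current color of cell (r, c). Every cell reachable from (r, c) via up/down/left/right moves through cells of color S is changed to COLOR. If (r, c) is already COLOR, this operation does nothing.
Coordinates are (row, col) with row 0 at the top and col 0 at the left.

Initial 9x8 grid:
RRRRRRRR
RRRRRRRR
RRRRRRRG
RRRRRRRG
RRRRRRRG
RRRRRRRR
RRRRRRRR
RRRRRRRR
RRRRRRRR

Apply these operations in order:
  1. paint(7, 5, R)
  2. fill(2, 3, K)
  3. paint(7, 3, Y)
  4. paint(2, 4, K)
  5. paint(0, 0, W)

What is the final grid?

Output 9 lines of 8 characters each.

Answer: WKKKKKKK
KKKKKKKK
KKKKKKKG
KKKKKKKG
KKKKKKKG
KKKKKKKK
KKKKKKKK
KKKYKKKK
KKKKKKKK

Derivation:
After op 1 paint(7,5,R):
RRRRRRRR
RRRRRRRR
RRRRRRRG
RRRRRRRG
RRRRRRRG
RRRRRRRR
RRRRRRRR
RRRRRRRR
RRRRRRRR
After op 2 fill(2,3,K) [69 cells changed]:
KKKKKKKK
KKKKKKKK
KKKKKKKG
KKKKKKKG
KKKKKKKG
KKKKKKKK
KKKKKKKK
KKKKKKKK
KKKKKKKK
After op 3 paint(7,3,Y):
KKKKKKKK
KKKKKKKK
KKKKKKKG
KKKKKKKG
KKKKKKKG
KKKKKKKK
KKKKKKKK
KKKYKKKK
KKKKKKKK
After op 4 paint(2,4,K):
KKKKKKKK
KKKKKKKK
KKKKKKKG
KKKKKKKG
KKKKKKKG
KKKKKKKK
KKKKKKKK
KKKYKKKK
KKKKKKKK
After op 5 paint(0,0,W):
WKKKKKKK
KKKKKKKK
KKKKKKKG
KKKKKKKG
KKKKKKKG
KKKKKKKK
KKKKKKKK
KKKYKKKK
KKKKKKKK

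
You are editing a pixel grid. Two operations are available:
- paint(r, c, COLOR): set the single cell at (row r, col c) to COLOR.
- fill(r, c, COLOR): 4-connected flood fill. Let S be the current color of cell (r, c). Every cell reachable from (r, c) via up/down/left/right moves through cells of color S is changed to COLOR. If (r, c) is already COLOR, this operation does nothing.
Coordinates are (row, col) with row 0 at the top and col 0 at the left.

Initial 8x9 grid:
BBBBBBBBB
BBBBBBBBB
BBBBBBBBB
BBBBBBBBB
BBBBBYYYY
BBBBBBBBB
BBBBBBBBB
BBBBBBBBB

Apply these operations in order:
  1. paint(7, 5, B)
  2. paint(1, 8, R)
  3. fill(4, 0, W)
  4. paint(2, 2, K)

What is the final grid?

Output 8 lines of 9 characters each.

After op 1 paint(7,5,B):
BBBBBBBBB
BBBBBBBBB
BBBBBBBBB
BBBBBBBBB
BBBBBYYYY
BBBBBBBBB
BBBBBBBBB
BBBBBBBBB
After op 2 paint(1,8,R):
BBBBBBBBB
BBBBBBBBR
BBBBBBBBB
BBBBBBBBB
BBBBBYYYY
BBBBBBBBB
BBBBBBBBB
BBBBBBBBB
After op 3 fill(4,0,W) [67 cells changed]:
WWWWWWWWW
WWWWWWWWR
WWWWWWWWW
WWWWWWWWW
WWWWWYYYY
WWWWWWWWW
WWWWWWWWW
WWWWWWWWW
After op 4 paint(2,2,K):
WWWWWWWWW
WWWWWWWWR
WWKWWWWWW
WWWWWWWWW
WWWWWYYYY
WWWWWWWWW
WWWWWWWWW
WWWWWWWWW

Answer: WWWWWWWWW
WWWWWWWWR
WWKWWWWWW
WWWWWWWWW
WWWWWYYYY
WWWWWWWWW
WWWWWWWWW
WWWWWWWWW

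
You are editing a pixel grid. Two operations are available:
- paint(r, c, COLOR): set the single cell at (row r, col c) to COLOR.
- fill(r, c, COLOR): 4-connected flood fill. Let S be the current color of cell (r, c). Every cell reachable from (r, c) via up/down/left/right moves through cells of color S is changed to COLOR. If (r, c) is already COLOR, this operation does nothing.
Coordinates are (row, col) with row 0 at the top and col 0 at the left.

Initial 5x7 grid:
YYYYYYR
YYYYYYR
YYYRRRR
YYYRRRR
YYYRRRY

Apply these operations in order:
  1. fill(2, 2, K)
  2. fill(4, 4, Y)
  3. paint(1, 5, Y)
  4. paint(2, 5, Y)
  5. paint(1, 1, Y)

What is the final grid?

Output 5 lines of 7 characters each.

Answer: KKKKKKY
KYKKKYY
KKKYYYY
KKKYYYY
KKKYYYY

Derivation:
After op 1 fill(2,2,K) [21 cells changed]:
KKKKKKR
KKKKKKR
KKKRRRR
KKKRRRR
KKKRRRY
After op 2 fill(4,4,Y) [13 cells changed]:
KKKKKKY
KKKKKKY
KKKYYYY
KKKYYYY
KKKYYYY
After op 3 paint(1,5,Y):
KKKKKKY
KKKKKYY
KKKYYYY
KKKYYYY
KKKYYYY
After op 4 paint(2,5,Y):
KKKKKKY
KKKKKYY
KKKYYYY
KKKYYYY
KKKYYYY
After op 5 paint(1,1,Y):
KKKKKKY
KYKKKYY
KKKYYYY
KKKYYYY
KKKYYYY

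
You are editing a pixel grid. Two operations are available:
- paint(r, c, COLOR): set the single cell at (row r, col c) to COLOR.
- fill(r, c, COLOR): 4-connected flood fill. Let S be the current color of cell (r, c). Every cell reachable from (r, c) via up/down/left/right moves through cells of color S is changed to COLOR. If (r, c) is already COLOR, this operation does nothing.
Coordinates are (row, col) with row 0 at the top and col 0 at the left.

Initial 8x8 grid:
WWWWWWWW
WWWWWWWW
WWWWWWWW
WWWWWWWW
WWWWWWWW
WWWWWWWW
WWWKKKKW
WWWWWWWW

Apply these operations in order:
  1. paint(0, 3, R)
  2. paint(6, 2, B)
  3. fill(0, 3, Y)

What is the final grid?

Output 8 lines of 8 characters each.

Answer: WWWYWWWW
WWWWWWWW
WWWWWWWW
WWWWWWWW
WWWWWWWW
WWWWWWWW
WWBKKKKW
WWWWWWWW

Derivation:
After op 1 paint(0,3,R):
WWWRWWWW
WWWWWWWW
WWWWWWWW
WWWWWWWW
WWWWWWWW
WWWWWWWW
WWWKKKKW
WWWWWWWW
After op 2 paint(6,2,B):
WWWRWWWW
WWWWWWWW
WWWWWWWW
WWWWWWWW
WWWWWWWW
WWWWWWWW
WWBKKKKW
WWWWWWWW
After op 3 fill(0,3,Y) [1 cells changed]:
WWWYWWWW
WWWWWWWW
WWWWWWWW
WWWWWWWW
WWWWWWWW
WWWWWWWW
WWBKKKKW
WWWWWWWW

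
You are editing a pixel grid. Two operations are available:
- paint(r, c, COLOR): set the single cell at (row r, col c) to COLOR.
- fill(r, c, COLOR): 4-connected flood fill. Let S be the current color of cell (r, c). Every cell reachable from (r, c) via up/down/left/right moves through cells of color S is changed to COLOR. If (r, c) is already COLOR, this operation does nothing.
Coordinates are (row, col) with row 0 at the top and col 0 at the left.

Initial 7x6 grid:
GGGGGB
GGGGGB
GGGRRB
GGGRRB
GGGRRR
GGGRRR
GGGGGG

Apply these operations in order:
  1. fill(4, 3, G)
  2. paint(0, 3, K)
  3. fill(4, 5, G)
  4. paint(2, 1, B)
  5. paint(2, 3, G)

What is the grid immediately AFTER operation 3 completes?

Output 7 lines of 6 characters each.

After op 1 fill(4,3,G) [10 cells changed]:
GGGGGB
GGGGGB
GGGGGB
GGGGGB
GGGGGG
GGGGGG
GGGGGG
After op 2 paint(0,3,K):
GGGKGB
GGGGGB
GGGGGB
GGGGGB
GGGGGG
GGGGGG
GGGGGG
After op 3 fill(4,5,G) [0 cells changed]:
GGGKGB
GGGGGB
GGGGGB
GGGGGB
GGGGGG
GGGGGG
GGGGGG

Answer: GGGKGB
GGGGGB
GGGGGB
GGGGGB
GGGGGG
GGGGGG
GGGGGG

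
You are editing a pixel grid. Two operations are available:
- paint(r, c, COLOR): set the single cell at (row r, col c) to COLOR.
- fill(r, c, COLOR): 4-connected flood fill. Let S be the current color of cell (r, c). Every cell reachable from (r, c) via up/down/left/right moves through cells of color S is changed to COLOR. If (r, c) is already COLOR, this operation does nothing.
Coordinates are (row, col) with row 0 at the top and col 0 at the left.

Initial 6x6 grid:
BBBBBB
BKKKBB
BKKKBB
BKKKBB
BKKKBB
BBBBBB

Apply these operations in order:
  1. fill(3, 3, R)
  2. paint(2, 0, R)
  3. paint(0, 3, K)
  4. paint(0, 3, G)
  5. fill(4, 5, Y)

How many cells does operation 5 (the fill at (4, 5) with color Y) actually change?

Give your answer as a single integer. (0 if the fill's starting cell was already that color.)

Answer: 18

Derivation:
After op 1 fill(3,3,R) [12 cells changed]:
BBBBBB
BRRRBB
BRRRBB
BRRRBB
BRRRBB
BBBBBB
After op 2 paint(2,0,R):
BBBBBB
BRRRBB
RRRRBB
BRRRBB
BRRRBB
BBBBBB
After op 3 paint(0,3,K):
BBBKBB
BRRRBB
RRRRBB
BRRRBB
BRRRBB
BBBBBB
After op 4 paint(0,3,G):
BBBGBB
BRRRBB
RRRRBB
BRRRBB
BRRRBB
BBBBBB
After op 5 fill(4,5,Y) [18 cells changed]:
BBBGYY
BRRRYY
RRRRYY
YRRRYY
YRRRYY
YYYYYY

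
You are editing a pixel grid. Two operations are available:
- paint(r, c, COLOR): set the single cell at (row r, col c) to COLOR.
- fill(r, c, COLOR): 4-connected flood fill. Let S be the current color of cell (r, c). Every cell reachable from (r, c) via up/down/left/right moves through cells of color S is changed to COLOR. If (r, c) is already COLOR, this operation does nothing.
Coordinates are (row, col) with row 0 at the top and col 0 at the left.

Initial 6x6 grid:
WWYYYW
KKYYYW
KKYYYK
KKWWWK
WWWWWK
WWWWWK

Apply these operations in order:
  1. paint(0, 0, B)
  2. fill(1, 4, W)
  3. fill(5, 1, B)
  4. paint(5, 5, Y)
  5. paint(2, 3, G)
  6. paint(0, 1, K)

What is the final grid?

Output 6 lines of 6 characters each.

Answer: BKBBBB
KKBBBB
KKBGBK
KKBBBK
BBBBBK
BBBBBY

Derivation:
After op 1 paint(0,0,B):
BWYYYW
KKYYYW
KKYYYK
KKWWWK
WWWWWK
WWWWWK
After op 2 fill(1,4,W) [9 cells changed]:
BWWWWW
KKWWWW
KKWWWK
KKWWWK
WWWWWK
WWWWWK
After op 3 fill(5,1,B) [25 cells changed]:
BBBBBB
KKBBBB
KKBBBK
KKBBBK
BBBBBK
BBBBBK
After op 4 paint(5,5,Y):
BBBBBB
KKBBBB
KKBBBK
KKBBBK
BBBBBK
BBBBBY
After op 5 paint(2,3,G):
BBBBBB
KKBBBB
KKBGBK
KKBBBK
BBBBBK
BBBBBY
After op 6 paint(0,1,K):
BKBBBB
KKBBBB
KKBGBK
KKBBBK
BBBBBK
BBBBBY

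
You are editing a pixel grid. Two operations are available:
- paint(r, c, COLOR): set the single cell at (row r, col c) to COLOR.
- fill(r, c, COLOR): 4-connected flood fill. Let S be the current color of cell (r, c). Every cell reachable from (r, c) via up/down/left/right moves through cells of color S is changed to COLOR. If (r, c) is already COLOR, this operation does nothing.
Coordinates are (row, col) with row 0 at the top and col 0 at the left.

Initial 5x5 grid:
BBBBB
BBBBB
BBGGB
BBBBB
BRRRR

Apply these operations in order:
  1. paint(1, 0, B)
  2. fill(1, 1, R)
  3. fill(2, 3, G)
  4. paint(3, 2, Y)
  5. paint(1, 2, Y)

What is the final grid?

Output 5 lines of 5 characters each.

After op 1 paint(1,0,B):
BBBBB
BBBBB
BBGGB
BBBBB
BRRRR
After op 2 fill(1,1,R) [19 cells changed]:
RRRRR
RRRRR
RRGGR
RRRRR
RRRRR
After op 3 fill(2,3,G) [0 cells changed]:
RRRRR
RRRRR
RRGGR
RRRRR
RRRRR
After op 4 paint(3,2,Y):
RRRRR
RRRRR
RRGGR
RRYRR
RRRRR
After op 5 paint(1,2,Y):
RRRRR
RRYRR
RRGGR
RRYRR
RRRRR

Answer: RRRRR
RRYRR
RRGGR
RRYRR
RRRRR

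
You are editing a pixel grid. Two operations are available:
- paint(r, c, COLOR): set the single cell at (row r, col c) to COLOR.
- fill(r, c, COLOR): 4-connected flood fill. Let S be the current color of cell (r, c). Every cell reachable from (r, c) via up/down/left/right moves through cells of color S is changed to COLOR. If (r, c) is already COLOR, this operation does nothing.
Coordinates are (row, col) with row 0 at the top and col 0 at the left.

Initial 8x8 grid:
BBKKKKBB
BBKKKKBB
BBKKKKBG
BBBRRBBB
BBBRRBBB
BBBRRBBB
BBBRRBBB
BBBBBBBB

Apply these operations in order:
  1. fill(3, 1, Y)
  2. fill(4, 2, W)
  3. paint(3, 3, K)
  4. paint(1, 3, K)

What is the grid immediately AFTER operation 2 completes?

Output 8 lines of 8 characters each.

After op 1 fill(3,1,Y) [43 cells changed]:
YYKKKKYY
YYKKKKYY
YYKKKKYG
YYYRRYYY
YYYRRYYY
YYYRRYYY
YYYRRYYY
YYYYYYYY
After op 2 fill(4,2,W) [43 cells changed]:
WWKKKKWW
WWKKKKWW
WWKKKKWG
WWWRRWWW
WWWRRWWW
WWWRRWWW
WWWRRWWW
WWWWWWWW

Answer: WWKKKKWW
WWKKKKWW
WWKKKKWG
WWWRRWWW
WWWRRWWW
WWWRRWWW
WWWRRWWW
WWWWWWWW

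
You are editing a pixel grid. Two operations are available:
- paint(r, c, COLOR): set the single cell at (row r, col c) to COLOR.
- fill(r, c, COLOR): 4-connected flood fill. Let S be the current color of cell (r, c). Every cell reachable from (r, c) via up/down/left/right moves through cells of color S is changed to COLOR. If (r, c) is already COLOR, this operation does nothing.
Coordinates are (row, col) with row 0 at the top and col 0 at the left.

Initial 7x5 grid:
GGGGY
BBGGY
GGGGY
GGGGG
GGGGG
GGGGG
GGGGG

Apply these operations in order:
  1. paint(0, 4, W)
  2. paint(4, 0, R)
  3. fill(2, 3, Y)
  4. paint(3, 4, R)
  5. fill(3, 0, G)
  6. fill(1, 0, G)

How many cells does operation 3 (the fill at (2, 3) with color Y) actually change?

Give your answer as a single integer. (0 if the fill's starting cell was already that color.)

Answer: 29

Derivation:
After op 1 paint(0,4,W):
GGGGW
BBGGY
GGGGY
GGGGG
GGGGG
GGGGG
GGGGG
After op 2 paint(4,0,R):
GGGGW
BBGGY
GGGGY
GGGGG
RGGGG
GGGGG
GGGGG
After op 3 fill(2,3,Y) [29 cells changed]:
YYYYW
BBYYY
YYYYY
YYYYY
RYYYY
YYYYY
YYYYY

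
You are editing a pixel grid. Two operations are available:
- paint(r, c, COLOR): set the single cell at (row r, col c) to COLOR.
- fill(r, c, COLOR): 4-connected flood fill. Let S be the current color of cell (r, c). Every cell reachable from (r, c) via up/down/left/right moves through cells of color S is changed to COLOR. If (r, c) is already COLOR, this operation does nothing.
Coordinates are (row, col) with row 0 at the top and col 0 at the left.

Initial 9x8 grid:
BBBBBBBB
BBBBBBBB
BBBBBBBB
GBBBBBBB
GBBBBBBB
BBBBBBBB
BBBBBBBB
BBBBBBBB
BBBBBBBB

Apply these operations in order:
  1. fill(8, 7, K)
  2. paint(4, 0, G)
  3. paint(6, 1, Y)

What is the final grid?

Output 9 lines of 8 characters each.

After op 1 fill(8,7,K) [70 cells changed]:
KKKKKKKK
KKKKKKKK
KKKKKKKK
GKKKKKKK
GKKKKKKK
KKKKKKKK
KKKKKKKK
KKKKKKKK
KKKKKKKK
After op 2 paint(4,0,G):
KKKKKKKK
KKKKKKKK
KKKKKKKK
GKKKKKKK
GKKKKKKK
KKKKKKKK
KKKKKKKK
KKKKKKKK
KKKKKKKK
After op 3 paint(6,1,Y):
KKKKKKKK
KKKKKKKK
KKKKKKKK
GKKKKKKK
GKKKKKKK
KKKKKKKK
KYKKKKKK
KKKKKKKK
KKKKKKKK

Answer: KKKKKKKK
KKKKKKKK
KKKKKKKK
GKKKKKKK
GKKKKKKK
KKKKKKKK
KYKKKKKK
KKKKKKKK
KKKKKKKK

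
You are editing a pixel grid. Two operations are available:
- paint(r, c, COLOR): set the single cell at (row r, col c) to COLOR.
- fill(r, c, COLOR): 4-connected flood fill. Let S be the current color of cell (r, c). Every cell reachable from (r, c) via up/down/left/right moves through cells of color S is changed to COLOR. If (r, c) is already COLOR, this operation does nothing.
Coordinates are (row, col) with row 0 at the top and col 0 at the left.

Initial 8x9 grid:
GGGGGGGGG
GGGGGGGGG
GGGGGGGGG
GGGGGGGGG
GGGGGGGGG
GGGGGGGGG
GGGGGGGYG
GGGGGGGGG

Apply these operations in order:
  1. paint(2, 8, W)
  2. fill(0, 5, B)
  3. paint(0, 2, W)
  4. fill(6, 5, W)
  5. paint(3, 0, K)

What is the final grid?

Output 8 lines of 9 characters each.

Answer: WWWWWWWWW
WWWWWWWWW
WWWWWWWWW
KWWWWWWWW
WWWWWWWWW
WWWWWWWWW
WWWWWWWYW
WWWWWWWWW

Derivation:
After op 1 paint(2,8,W):
GGGGGGGGG
GGGGGGGGG
GGGGGGGGW
GGGGGGGGG
GGGGGGGGG
GGGGGGGGG
GGGGGGGYG
GGGGGGGGG
After op 2 fill(0,5,B) [70 cells changed]:
BBBBBBBBB
BBBBBBBBB
BBBBBBBBW
BBBBBBBBB
BBBBBBBBB
BBBBBBBBB
BBBBBBBYB
BBBBBBBBB
After op 3 paint(0,2,W):
BBWBBBBBB
BBBBBBBBB
BBBBBBBBW
BBBBBBBBB
BBBBBBBBB
BBBBBBBBB
BBBBBBBYB
BBBBBBBBB
After op 4 fill(6,5,W) [69 cells changed]:
WWWWWWWWW
WWWWWWWWW
WWWWWWWWW
WWWWWWWWW
WWWWWWWWW
WWWWWWWWW
WWWWWWWYW
WWWWWWWWW
After op 5 paint(3,0,K):
WWWWWWWWW
WWWWWWWWW
WWWWWWWWW
KWWWWWWWW
WWWWWWWWW
WWWWWWWWW
WWWWWWWYW
WWWWWWWWW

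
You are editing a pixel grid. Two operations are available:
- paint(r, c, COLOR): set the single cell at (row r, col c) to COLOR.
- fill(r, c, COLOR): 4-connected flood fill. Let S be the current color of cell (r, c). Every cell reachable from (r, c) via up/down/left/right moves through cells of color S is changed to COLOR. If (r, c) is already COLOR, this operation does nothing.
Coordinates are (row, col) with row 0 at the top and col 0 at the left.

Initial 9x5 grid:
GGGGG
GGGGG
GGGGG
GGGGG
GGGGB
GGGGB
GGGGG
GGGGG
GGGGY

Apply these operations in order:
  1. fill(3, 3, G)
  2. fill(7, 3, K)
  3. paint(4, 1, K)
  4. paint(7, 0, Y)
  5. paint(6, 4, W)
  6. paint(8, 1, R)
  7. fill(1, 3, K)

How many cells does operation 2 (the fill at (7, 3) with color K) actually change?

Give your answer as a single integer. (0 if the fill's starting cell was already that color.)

Answer: 42

Derivation:
After op 1 fill(3,3,G) [0 cells changed]:
GGGGG
GGGGG
GGGGG
GGGGG
GGGGB
GGGGB
GGGGG
GGGGG
GGGGY
After op 2 fill(7,3,K) [42 cells changed]:
KKKKK
KKKKK
KKKKK
KKKKK
KKKKB
KKKKB
KKKKK
KKKKK
KKKKY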